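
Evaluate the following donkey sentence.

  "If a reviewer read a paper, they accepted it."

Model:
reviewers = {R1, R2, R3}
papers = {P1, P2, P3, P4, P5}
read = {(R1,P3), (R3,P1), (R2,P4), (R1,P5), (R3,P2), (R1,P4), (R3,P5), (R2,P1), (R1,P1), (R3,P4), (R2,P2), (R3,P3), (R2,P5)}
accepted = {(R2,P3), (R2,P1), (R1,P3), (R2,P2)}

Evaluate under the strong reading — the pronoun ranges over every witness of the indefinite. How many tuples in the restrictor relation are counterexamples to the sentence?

10

"it" takes "a paper" as antecedent — a donkey pronoun bound across the clause boundary.
Strong reading: for every (r,p) with read(r,p), accepted(r,p).
Restrictor pairs: (R1,P1) ✗  (R1,P3) ✓  (R1,P4) ✗  (R1,P5) ✗  (R2,P1) ✓  (R2,P2) ✓  (R2,P4) ✗  (R2,P5) ✗  (R3,P1) ✗  (R3,P2) ✗  (R3,P3) ✗  (R3,P4) ✗  (R3,P5) ✗
Counterexamples (restrictor pairs failing the scope): 10.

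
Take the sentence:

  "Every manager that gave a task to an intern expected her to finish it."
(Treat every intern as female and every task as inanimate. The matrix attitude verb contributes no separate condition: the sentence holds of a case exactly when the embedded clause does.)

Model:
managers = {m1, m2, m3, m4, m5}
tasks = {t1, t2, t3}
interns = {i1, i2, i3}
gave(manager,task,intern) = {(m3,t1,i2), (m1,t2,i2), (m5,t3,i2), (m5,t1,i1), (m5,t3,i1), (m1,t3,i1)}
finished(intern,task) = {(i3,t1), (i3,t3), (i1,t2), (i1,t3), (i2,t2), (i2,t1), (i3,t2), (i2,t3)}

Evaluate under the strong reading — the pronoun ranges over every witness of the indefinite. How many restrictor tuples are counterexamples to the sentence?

1

"her" takes "an intern" as antecedent and "it" takes "a task"; both are donkey pronouns co-varying with the restrictor.
Strong reading: for every (m,t,i) with gave(m,t,i), finished(i,t).
Restrictor triples: (m1,t2,i2)→finished(i2,t2) ✓  (m1,t3,i1)→finished(i1,t3) ✓  (m3,t1,i2)→finished(i2,t1) ✓  (m5,t1,i1)→finished(i1,t1) ✗  (m5,t3,i1)→finished(i1,t3) ✓  (m5,t3,i2)→finished(i2,t3) ✓
Counterexamples (restrictor triples failing the scope): 1.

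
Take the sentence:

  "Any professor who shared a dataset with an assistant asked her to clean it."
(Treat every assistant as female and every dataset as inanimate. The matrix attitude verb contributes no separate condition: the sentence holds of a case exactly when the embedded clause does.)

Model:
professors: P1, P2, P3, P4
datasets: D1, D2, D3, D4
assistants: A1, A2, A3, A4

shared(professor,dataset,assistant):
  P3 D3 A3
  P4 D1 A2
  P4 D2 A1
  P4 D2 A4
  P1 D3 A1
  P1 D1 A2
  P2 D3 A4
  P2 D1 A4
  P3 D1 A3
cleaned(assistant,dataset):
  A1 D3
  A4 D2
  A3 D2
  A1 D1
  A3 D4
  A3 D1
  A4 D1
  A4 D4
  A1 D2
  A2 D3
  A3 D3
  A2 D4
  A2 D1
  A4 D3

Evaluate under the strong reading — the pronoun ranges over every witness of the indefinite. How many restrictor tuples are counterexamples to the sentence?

"her" takes "an assistant" as antecedent and "it" takes "a dataset"; both are donkey pronouns co-varying with the restrictor.
Strong reading: for every (p,d,a) with shared(p,d,a), cleaned(a,d).
Restrictor triples: (P1,D1,A2)→cleaned(A2,D1) ✓  (P1,D3,A1)→cleaned(A1,D3) ✓  (P2,D1,A4)→cleaned(A4,D1) ✓  (P2,D3,A4)→cleaned(A4,D3) ✓  (P3,D1,A3)→cleaned(A3,D1) ✓  (P3,D3,A3)→cleaned(A3,D3) ✓  (P4,D1,A2)→cleaned(A2,D1) ✓  (P4,D2,A1)→cleaned(A1,D2) ✓  (P4,D2,A4)→cleaned(A4,D2) ✓
Counterexamples (restrictor triples failing the scope): 0.

0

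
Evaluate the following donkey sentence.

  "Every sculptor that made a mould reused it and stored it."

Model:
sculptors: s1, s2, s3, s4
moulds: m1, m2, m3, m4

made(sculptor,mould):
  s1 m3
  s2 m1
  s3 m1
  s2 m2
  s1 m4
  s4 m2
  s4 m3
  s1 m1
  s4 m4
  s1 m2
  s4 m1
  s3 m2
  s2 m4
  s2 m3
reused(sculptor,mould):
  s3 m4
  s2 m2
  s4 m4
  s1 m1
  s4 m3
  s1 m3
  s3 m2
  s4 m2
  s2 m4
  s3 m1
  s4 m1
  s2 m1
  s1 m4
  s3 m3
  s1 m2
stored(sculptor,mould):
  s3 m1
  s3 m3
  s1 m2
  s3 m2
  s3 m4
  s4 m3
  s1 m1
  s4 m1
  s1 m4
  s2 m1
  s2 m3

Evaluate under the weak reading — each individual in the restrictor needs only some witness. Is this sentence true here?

"it" takes "a mould" as antecedent — a donkey pronoun bound across the clause boundary.
Weak reading: every sculptor s with some made-mould has at least one made-mould m such that reused(s,m) ∧ stored(s,m).
Per sculptor: s1:✓  s2:✓  s3:✓  s4:✓
Every sculptor in the restrictor has a witness.

True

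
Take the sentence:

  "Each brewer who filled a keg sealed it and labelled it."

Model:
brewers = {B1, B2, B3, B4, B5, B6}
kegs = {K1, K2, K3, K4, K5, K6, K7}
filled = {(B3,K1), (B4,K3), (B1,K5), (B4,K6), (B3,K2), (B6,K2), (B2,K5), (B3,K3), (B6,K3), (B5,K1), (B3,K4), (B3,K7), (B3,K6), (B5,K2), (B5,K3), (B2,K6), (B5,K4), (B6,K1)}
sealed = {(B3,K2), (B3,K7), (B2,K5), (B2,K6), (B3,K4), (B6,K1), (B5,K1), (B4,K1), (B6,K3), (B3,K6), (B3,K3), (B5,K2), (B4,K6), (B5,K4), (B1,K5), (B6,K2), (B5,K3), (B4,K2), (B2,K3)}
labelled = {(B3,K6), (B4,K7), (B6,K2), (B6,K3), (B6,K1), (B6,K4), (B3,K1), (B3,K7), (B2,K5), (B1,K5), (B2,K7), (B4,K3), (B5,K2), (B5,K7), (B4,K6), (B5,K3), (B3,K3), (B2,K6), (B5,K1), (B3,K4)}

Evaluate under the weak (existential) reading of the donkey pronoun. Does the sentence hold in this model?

True

"it" takes "a keg" as antecedent — a donkey pronoun bound across the clause boundary.
Weak reading: every brewer b with some filled-keg has at least one filled-keg k such that sealed(b,k) ∧ labelled(b,k).
Per brewer: B1:✓  B2:✓  B3:✓  B4:✓  B5:✓  B6:✓
Every brewer in the restrictor has a witness.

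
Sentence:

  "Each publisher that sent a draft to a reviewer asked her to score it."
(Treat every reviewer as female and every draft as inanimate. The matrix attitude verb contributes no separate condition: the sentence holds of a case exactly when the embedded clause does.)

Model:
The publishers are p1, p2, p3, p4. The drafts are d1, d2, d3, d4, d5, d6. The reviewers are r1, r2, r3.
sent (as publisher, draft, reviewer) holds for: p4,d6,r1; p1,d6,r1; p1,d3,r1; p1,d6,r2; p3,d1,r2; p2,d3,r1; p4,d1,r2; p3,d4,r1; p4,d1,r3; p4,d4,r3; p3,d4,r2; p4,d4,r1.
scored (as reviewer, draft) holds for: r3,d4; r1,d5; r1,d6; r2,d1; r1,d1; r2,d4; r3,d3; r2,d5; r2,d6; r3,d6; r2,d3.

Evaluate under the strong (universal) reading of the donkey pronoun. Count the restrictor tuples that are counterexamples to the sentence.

5

"her" takes "a reviewer" as antecedent and "it" takes "a draft"; both are donkey pronouns co-varying with the restrictor.
Strong reading: for every (p,d,r) with sent(p,d,r), scored(r,d).
Restrictor triples: (p1,d3,r1)→scored(r1,d3) ✗  (p1,d6,r1)→scored(r1,d6) ✓  (p1,d6,r2)→scored(r2,d6) ✓  (p2,d3,r1)→scored(r1,d3) ✗  (p3,d1,r2)→scored(r2,d1) ✓  (p3,d4,r1)→scored(r1,d4) ✗  (p3,d4,r2)→scored(r2,d4) ✓  (p4,d1,r2)→scored(r2,d1) ✓  (p4,d1,r3)→scored(r3,d1) ✗  (p4,d4,r1)→scored(r1,d4) ✗  (p4,d4,r3)→scored(r3,d4) ✓  (p4,d6,r1)→scored(r1,d6) ✓
Counterexamples (restrictor triples failing the scope): 5.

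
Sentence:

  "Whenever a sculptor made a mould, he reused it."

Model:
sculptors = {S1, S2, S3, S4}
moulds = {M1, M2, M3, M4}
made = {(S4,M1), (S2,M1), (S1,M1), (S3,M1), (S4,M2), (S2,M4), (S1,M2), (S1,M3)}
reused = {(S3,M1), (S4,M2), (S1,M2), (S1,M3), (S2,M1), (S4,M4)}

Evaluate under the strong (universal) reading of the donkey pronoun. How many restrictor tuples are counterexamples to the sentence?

"it" takes "a mould" as antecedent — a donkey pronoun bound across the clause boundary.
Strong reading: for every (s,m) with made(s,m), reused(s,m).
Restrictor pairs: (S1,M1) ✗  (S1,M2) ✓  (S1,M3) ✓  (S2,M1) ✓  (S2,M4) ✗  (S3,M1) ✓  (S4,M1) ✗  (S4,M2) ✓
Counterexamples (restrictor pairs failing the scope): 3.

3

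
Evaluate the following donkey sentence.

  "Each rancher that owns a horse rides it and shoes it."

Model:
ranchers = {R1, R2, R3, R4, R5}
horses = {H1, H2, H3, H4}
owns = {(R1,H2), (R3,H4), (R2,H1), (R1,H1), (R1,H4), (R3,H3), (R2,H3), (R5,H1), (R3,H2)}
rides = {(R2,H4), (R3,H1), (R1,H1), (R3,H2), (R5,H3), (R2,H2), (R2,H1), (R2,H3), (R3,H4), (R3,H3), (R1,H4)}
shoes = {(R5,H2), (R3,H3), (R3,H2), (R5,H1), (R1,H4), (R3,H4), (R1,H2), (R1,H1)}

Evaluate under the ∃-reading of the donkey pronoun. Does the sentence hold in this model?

"it" takes "a horse" as antecedent — a donkey pronoun bound across the clause boundary.
Weak reading: every rancher r with some owns-horse has at least one owns-horse h such that rides(r,h) ∧ shoes(r,h).
Per rancher: R1:✓  R2:✗  R3:✓  R5:✗
R2 has no witness among its owns-horses.

False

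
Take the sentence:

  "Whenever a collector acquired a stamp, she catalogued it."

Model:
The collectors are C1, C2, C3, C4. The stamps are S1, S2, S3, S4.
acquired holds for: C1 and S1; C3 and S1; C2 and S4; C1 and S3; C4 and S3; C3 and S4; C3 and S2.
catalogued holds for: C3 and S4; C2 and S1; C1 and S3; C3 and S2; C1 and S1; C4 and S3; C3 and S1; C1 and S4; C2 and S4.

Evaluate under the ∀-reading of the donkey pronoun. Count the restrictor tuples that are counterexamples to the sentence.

0

"it" takes "a stamp" as antecedent — a donkey pronoun bound across the clause boundary.
Strong reading: for every (c,s) with acquired(c,s), catalogued(c,s).
Restrictor pairs: (C1,S1) ✓  (C1,S3) ✓  (C2,S4) ✓  (C3,S1) ✓  (C3,S2) ✓  (C3,S4) ✓  (C4,S3) ✓
Counterexamples (restrictor pairs failing the scope): 0.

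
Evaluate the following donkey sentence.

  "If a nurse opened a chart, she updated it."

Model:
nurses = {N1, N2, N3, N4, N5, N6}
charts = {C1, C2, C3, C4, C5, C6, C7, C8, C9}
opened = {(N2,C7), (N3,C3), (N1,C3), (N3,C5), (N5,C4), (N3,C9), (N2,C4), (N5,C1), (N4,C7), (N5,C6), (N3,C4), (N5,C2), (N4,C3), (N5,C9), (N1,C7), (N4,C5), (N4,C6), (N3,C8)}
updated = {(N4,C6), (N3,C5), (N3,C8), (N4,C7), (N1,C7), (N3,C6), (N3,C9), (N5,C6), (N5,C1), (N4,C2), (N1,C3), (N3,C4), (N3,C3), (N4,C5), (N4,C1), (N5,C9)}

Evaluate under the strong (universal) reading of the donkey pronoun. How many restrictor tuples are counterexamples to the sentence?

"it" takes "a chart" as antecedent — a donkey pronoun bound across the clause boundary.
Strong reading: for every (n,c) with opened(n,c), updated(n,c).
Restrictor pairs: (N1,C3) ✓  (N1,C7) ✓  (N2,C4) ✗  (N2,C7) ✗  (N3,C3) ✓  (N3,C4) ✓  (N3,C5) ✓  (N3,C8) ✓  (N3,C9) ✓  (N4,C3) ✗  (N4,C5) ✓  (N4,C6) ✓  (N4,C7) ✓  (N5,C1) ✓  (N5,C2) ✗  (N5,C4) ✗  (N5,C6) ✓  (N5,C9) ✓
Counterexamples (restrictor pairs failing the scope): 5.

5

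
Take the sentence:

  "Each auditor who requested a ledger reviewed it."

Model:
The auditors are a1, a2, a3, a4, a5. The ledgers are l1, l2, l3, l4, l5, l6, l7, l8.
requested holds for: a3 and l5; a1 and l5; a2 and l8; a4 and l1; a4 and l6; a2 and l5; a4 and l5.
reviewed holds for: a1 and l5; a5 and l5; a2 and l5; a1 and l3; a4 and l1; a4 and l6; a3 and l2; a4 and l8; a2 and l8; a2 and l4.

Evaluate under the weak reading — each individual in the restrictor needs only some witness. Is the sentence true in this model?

"it" takes "a ledger" as antecedent — a donkey pronoun bound across the clause boundary.
Weak reading: every auditor a with some requested-ledger has at least one requested-ledger l such that reviewed(a,l).
Per auditor: a1:✓  a2:✓  a3:✗  a4:✓
a3 has no witness among its requested-ledgers.

False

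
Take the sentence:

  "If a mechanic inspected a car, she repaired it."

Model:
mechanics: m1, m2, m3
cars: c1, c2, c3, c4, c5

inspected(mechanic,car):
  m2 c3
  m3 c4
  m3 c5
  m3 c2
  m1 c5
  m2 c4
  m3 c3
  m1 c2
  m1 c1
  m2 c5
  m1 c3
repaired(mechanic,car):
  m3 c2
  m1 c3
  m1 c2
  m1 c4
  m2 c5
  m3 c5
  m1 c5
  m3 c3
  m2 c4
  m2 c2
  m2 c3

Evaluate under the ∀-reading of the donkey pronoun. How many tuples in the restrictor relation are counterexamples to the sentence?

"it" takes "a car" as antecedent — a donkey pronoun bound across the clause boundary.
Strong reading: for every (m,c) with inspected(m,c), repaired(m,c).
Restrictor pairs: (m1,c1) ✗  (m1,c2) ✓  (m1,c3) ✓  (m1,c5) ✓  (m2,c3) ✓  (m2,c4) ✓  (m2,c5) ✓  (m3,c2) ✓  (m3,c3) ✓  (m3,c4) ✗  (m3,c5) ✓
Counterexamples (restrictor pairs failing the scope): 2.

2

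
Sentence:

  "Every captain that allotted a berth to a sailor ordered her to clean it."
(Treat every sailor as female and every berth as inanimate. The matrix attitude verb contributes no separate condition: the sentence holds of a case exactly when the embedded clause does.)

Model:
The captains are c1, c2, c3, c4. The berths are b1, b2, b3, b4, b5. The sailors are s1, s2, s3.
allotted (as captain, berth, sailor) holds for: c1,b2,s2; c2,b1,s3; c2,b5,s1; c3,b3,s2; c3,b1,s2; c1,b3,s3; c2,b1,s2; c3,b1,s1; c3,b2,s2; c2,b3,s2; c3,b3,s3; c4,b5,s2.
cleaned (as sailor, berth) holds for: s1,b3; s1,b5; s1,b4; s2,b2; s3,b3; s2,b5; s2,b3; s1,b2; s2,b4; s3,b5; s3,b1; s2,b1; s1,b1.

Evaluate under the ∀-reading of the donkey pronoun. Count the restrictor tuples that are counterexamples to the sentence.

"her" takes "a sailor" as antecedent and "it" takes "a berth"; both are donkey pronouns co-varying with the restrictor.
Strong reading: for every (c,b,s) with allotted(c,b,s), cleaned(s,b).
Restrictor triples: (c1,b2,s2)→cleaned(s2,b2) ✓  (c1,b3,s3)→cleaned(s3,b3) ✓  (c2,b1,s2)→cleaned(s2,b1) ✓  (c2,b1,s3)→cleaned(s3,b1) ✓  (c2,b3,s2)→cleaned(s2,b3) ✓  (c2,b5,s1)→cleaned(s1,b5) ✓  (c3,b1,s1)→cleaned(s1,b1) ✓  (c3,b1,s2)→cleaned(s2,b1) ✓  (c3,b2,s2)→cleaned(s2,b2) ✓  (c3,b3,s2)→cleaned(s2,b3) ✓  (c3,b3,s3)→cleaned(s3,b3) ✓  (c4,b5,s2)→cleaned(s2,b5) ✓
Counterexamples (restrictor triples failing the scope): 0.

0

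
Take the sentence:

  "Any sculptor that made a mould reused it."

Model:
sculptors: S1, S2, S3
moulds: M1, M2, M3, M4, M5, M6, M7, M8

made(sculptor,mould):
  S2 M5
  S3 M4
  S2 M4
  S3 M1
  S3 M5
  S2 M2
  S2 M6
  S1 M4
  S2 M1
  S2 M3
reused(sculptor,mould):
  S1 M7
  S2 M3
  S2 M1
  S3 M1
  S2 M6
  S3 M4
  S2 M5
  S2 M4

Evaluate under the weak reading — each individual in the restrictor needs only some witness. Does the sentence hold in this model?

"it" takes "a mould" as antecedent — a donkey pronoun bound across the clause boundary.
Weak reading: every sculptor s with some made-mould has at least one made-mould m such that reused(s,m).
Per sculptor: S1:✗  S2:✓  S3:✓
S1 has no witness among its made-moulds.

False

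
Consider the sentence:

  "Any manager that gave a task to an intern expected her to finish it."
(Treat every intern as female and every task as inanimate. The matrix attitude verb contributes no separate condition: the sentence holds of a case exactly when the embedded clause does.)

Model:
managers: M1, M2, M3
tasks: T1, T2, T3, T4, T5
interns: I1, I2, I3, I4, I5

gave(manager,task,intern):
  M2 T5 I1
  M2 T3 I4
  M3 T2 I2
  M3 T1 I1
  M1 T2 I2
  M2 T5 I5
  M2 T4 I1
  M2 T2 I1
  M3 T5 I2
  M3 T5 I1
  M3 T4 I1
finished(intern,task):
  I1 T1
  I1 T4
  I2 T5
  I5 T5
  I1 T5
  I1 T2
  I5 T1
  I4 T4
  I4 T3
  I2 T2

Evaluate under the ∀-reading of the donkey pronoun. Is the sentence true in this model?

True

"her" takes "an intern" as antecedent and "it" takes "a task"; both are donkey pronouns co-varying with the restrictor.
Strong reading: for every (m,t,i) with gave(m,t,i), finished(i,t).
Restrictor triples: (M1,T2,I2)→finished(I2,T2) ✓  (M2,T2,I1)→finished(I1,T2) ✓  (M2,T3,I4)→finished(I4,T3) ✓  (M2,T4,I1)→finished(I1,T4) ✓  (M2,T5,I1)→finished(I1,T5) ✓  (M2,T5,I5)→finished(I5,T5) ✓  (M3,T1,I1)→finished(I1,T1) ✓  (M3,T2,I2)→finished(I2,T2) ✓  (M3,T4,I1)→finished(I1,T4) ✓  (M3,T5,I1)→finished(I1,T5) ✓  (M3,T5,I2)→finished(I2,T5) ✓
Every restrictor triple satisfies the scope.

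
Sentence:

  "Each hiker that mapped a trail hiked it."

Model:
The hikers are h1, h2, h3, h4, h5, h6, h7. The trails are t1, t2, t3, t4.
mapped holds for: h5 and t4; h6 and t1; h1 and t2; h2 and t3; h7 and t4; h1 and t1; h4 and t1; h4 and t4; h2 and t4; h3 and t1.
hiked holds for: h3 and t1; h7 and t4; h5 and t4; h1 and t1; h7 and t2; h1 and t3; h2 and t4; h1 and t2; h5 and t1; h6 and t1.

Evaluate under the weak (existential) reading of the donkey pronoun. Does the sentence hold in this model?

"it" takes "a trail" as antecedent — a donkey pronoun bound across the clause boundary.
Weak reading: every hiker h with some mapped-trail has at least one mapped-trail t such that hiked(h,t).
Per hiker: h1:✓  h2:✓  h3:✓  h4:✗  h5:✓  h6:✓  h7:✓
h4 has no witness among its mapped-trails.

False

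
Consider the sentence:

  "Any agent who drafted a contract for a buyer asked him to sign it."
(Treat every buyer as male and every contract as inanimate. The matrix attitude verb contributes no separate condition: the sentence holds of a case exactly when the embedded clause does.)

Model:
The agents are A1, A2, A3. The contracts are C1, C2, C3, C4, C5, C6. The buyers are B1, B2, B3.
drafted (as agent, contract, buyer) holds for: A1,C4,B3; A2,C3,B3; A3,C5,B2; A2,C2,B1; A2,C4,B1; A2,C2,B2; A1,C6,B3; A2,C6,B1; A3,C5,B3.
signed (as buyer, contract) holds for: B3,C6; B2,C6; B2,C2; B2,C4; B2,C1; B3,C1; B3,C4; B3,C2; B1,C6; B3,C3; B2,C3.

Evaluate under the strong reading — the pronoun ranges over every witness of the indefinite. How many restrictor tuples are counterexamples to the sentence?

"him" takes "a buyer" as antecedent and "it" takes "a contract"; both are donkey pronouns co-varying with the restrictor.
Strong reading: for every (a,c,b) with drafted(a,c,b), signed(b,c).
Restrictor triples: (A1,C4,B3)→signed(B3,C4) ✓  (A1,C6,B3)→signed(B3,C6) ✓  (A2,C2,B1)→signed(B1,C2) ✗  (A2,C2,B2)→signed(B2,C2) ✓  (A2,C3,B3)→signed(B3,C3) ✓  (A2,C4,B1)→signed(B1,C4) ✗  (A2,C6,B1)→signed(B1,C6) ✓  (A3,C5,B2)→signed(B2,C5) ✗  (A3,C5,B3)→signed(B3,C5) ✗
Counterexamples (restrictor triples failing the scope): 4.

4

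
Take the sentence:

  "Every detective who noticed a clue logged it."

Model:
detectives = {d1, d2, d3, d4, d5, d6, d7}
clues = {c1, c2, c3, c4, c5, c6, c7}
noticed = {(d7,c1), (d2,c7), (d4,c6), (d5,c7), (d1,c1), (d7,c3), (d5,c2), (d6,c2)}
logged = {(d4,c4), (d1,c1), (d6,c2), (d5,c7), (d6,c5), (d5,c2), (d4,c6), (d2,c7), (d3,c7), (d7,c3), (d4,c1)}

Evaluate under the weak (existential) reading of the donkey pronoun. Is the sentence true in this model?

"it" takes "a clue" as antecedent — a donkey pronoun bound across the clause boundary.
Weak reading: every detective d with some noticed-clue has at least one noticed-clue c such that logged(d,c).
Per detective: d1:✓  d2:✓  d4:✓  d5:✓  d6:✓  d7:✓
Every detective in the restrictor has a witness.

True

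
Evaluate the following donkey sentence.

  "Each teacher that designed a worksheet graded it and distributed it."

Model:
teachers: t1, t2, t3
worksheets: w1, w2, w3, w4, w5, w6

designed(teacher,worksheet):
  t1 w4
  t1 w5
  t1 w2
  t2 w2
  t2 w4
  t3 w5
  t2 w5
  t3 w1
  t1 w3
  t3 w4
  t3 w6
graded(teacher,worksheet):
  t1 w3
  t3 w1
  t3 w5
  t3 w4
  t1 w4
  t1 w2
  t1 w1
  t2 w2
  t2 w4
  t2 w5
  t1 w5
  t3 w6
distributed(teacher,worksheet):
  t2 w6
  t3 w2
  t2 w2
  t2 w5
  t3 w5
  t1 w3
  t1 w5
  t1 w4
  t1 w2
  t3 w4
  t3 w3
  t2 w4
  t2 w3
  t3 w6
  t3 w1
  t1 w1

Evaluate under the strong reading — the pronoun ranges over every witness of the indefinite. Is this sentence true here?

"it" takes "a worksheet" as antecedent — a donkey pronoun bound across the clause boundary.
Strong reading: for every (t,w) with designed(t,w), graded(t,w) ∧ distributed(t,w).
Restrictor pairs: (t1,w2) ✓  (t1,w3) ✓  (t1,w4) ✓  (t1,w5) ✓  (t2,w2) ✓  (t2,w4) ✓  (t2,w5) ✓  (t3,w1) ✓  (t3,w4) ✓  (t3,w5) ✓  (t3,w6) ✓
Every restrictor pair satisfies the scope.

True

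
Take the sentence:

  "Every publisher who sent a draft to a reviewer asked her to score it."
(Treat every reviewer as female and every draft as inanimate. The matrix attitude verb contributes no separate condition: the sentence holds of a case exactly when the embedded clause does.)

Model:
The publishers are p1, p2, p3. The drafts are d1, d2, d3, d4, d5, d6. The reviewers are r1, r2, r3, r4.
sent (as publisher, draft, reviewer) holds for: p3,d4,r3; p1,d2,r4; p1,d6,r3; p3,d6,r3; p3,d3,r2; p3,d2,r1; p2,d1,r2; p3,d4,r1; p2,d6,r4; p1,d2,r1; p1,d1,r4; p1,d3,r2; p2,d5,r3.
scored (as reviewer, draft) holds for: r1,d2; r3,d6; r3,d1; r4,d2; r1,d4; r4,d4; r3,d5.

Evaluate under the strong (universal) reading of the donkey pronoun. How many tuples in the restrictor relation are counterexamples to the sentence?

"her" takes "a reviewer" as antecedent and "it" takes "a draft"; both are donkey pronouns co-varying with the restrictor.
Strong reading: for every (p,d,r) with sent(p,d,r), scored(r,d).
Restrictor triples: (p1,d1,r4)→scored(r4,d1) ✗  (p1,d2,r1)→scored(r1,d2) ✓  (p1,d2,r4)→scored(r4,d2) ✓  (p1,d3,r2)→scored(r2,d3) ✗  (p1,d6,r3)→scored(r3,d6) ✓  (p2,d1,r2)→scored(r2,d1) ✗  (p2,d5,r3)→scored(r3,d5) ✓  (p2,d6,r4)→scored(r4,d6) ✗  (p3,d2,r1)→scored(r1,d2) ✓  (p3,d3,r2)→scored(r2,d3) ✗  (p3,d4,r1)→scored(r1,d4) ✓  (p3,d4,r3)→scored(r3,d4) ✗  (p3,d6,r3)→scored(r3,d6) ✓
Counterexamples (restrictor triples failing the scope): 6.

6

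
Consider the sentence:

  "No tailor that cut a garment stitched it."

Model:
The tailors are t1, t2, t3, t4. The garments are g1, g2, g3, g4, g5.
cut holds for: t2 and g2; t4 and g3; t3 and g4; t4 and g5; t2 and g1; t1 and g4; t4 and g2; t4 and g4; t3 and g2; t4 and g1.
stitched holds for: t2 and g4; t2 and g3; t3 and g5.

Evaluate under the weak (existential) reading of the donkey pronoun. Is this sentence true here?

"it" takes "a garment" as antecedent — a donkey pronoun bound across the clause boundary.
Truth condition: for no (t,g) with cut(t,g) does stitched(t,g) hold.
Restrictor pairs — does the scope hold? (t1,g4):fails  (t2,g1):fails  (t2,g2):fails  (t3,g2):fails  (t3,g4):fails  (t4,g1):fails  (t4,g2):fails  (t4,g3):fails  (t4,g4):fails  (t4,g5):fails
Scope holds for no restrictor pair, so the sentence is true.

True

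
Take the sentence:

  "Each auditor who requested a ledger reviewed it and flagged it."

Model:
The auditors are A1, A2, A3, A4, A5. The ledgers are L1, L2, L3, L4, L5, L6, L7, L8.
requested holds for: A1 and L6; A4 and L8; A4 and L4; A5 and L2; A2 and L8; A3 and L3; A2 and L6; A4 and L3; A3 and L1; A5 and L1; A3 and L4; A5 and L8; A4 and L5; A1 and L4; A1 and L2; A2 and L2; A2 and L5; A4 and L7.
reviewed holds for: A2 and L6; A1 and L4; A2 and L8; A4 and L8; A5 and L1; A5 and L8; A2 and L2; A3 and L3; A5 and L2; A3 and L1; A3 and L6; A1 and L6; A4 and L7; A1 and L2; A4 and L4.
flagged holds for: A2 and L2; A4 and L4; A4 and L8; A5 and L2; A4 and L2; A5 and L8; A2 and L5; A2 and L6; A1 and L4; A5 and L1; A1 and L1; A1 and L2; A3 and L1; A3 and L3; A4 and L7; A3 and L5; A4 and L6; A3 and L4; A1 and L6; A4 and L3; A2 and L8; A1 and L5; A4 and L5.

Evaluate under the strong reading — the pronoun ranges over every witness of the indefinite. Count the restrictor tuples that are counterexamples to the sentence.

4

"it" takes "a ledger" as antecedent — a donkey pronoun bound across the clause boundary.
Strong reading: for every (a,l) with requested(a,l), reviewed(a,l) ∧ flagged(a,l).
Restrictor pairs: (A1,L2) ✓  (A1,L4) ✓  (A1,L6) ✓  (A2,L2) ✓  (A2,L5) ✗  (A2,L6) ✓  (A2,L8) ✓  (A3,L1) ✓  (A3,L3) ✓  (A3,L4) ✗  (A4,L3) ✗  (A4,L4) ✓  (A4,L5) ✗  (A4,L7) ✓  (A4,L8) ✓  (A5,L1) ✓  (A5,L2) ✓  (A5,L8) ✓
Counterexamples (restrictor pairs failing the scope): 4.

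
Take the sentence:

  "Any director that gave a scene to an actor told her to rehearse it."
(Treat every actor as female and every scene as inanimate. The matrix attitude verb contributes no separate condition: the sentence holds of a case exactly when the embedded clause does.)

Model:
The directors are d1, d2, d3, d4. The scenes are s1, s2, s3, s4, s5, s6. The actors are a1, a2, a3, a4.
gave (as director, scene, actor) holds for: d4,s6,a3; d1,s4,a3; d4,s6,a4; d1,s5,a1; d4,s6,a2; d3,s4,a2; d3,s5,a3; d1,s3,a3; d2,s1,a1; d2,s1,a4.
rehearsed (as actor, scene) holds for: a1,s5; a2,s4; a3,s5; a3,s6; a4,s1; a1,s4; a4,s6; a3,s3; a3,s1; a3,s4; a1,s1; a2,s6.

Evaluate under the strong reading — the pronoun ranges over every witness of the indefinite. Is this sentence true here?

"her" takes "an actor" as antecedent and "it" takes "a scene"; both are donkey pronouns co-varying with the restrictor.
Strong reading: for every (d,s,a) with gave(d,s,a), rehearsed(a,s).
Restrictor triples: (d1,s3,a3)→rehearsed(a3,s3) ✓  (d1,s4,a3)→rehearsed(a3,s4) ✓  (d1,s5,a1)→rehearsed(a1,s5) ✓  (d2,s1,a1)→rehearsed(a1,s1) ✓  (d2,s1,a4)→rehearsed(a4,s1) ✓  (d3,s4,a2)→rehearsed(a2,s4) ✓  (d3,s5,a3)→rehearsed(a3,s5) ✓  (d4,s6,a2)→rehearsed(a2,s6) ✓  (d4,s6,a3)→rehearsed(a3,s6) ✓  (d4,s6,a4)→rehearsed(a4,s6) ✓
Every restrictor triple satisfies the scope.

True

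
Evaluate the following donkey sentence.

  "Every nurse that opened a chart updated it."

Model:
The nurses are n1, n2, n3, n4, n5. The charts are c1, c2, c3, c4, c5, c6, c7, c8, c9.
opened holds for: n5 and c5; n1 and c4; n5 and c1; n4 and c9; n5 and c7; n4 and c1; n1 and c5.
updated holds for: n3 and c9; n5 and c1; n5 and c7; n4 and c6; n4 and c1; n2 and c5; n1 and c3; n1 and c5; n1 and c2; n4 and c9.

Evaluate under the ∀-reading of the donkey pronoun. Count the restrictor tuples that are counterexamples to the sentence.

"it" takes "a chart" as antecedent — a donkey pronoun bound across the clause boundary.
Strong reading: for every (n,c) with opened(n,c), updated(n,c).
Restrictor pairs: (n1,c4) ✗  (n1,c5) ✓  (n4,c1) ✓  (n4,c9) ✓  (n5,c1) ✓  (n5,c5) ✗  (n5,c7) ✓
Counterexamples (restrictor pairs failing the scope): 2.

2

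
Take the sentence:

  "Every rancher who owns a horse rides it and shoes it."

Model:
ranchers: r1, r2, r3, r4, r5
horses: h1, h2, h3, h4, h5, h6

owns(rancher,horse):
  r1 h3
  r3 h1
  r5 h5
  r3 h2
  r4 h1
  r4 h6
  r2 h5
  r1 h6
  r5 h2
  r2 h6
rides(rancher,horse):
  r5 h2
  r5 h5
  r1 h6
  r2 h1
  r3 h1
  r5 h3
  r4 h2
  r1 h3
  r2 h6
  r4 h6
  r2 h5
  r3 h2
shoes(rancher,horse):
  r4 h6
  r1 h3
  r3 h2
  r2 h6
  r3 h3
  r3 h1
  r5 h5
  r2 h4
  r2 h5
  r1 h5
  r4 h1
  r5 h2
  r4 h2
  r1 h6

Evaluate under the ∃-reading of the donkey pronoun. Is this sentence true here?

True

"it" takes "a horse" as antecedent — a donkey pronoun bound across the clause boundary.
Weak reading: every rancher r with some owns-horse has at least one owns-horse h such that rides(r,h) ∧ shoes(r,h).
Per rancher: r1:✓  r2:✓  r3:✓  r4:✓  r5:✓
Every rancher in the restrictor has a witness.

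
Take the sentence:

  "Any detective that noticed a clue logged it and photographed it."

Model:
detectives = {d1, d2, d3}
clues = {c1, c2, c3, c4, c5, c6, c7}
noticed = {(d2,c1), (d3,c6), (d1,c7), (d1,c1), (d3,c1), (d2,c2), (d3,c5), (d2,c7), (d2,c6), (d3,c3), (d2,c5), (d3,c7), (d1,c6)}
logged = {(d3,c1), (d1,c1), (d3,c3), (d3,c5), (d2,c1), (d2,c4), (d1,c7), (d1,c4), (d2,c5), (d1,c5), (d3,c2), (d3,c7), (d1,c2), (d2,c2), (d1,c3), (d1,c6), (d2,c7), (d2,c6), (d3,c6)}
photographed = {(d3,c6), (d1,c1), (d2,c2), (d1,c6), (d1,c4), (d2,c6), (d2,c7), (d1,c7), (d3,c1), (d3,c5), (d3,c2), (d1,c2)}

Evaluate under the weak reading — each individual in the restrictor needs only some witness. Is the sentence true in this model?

"it" takes "a clue" as antecedent — a donkey pronoun bound across the clause boundary.
Weak reading: every detective d with some noticed-clue has at least one noticed-clue c such that logged(d,c) ∧ photographed(d,c).
Per detective: d1:✓  d2:✓  d3:✓
Every detective in the restrictor has a witness.

True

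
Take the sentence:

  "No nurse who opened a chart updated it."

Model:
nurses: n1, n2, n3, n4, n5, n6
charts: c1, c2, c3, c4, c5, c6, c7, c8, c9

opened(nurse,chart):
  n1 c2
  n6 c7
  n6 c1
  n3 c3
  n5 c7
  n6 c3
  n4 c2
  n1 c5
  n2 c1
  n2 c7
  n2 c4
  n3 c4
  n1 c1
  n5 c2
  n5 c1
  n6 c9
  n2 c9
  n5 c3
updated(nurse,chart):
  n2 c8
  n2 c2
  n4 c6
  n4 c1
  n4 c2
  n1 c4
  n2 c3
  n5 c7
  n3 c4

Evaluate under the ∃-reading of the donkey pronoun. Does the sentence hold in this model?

"it" takes "a chart" as antecedent — a donkey pronoun bound across the clause boundary.
Truth condition: for no (n,c) with opened(n,c) does updated(n,c) hold.
Restrictor pairs — does the scope hold? (n1,c1):fails  (n1,c2):fails  (n1,c5):fails  (n2,c1):fails  (n2,c4):fails  (n2,c7):fails  (n2,c9):fails  (n3,c3):fails  (n3,c4):holds  (n4,c2):holds  (n5,c1):fails  (n5,c2):fails  (n5,c3):fails  (n5,c7):holds  (n6,c1):fails  (n6,c3):fails  (n6,c7):fails  (n6,c9):fails
Scope holds for 3 pair(s), so the sentence is false.

False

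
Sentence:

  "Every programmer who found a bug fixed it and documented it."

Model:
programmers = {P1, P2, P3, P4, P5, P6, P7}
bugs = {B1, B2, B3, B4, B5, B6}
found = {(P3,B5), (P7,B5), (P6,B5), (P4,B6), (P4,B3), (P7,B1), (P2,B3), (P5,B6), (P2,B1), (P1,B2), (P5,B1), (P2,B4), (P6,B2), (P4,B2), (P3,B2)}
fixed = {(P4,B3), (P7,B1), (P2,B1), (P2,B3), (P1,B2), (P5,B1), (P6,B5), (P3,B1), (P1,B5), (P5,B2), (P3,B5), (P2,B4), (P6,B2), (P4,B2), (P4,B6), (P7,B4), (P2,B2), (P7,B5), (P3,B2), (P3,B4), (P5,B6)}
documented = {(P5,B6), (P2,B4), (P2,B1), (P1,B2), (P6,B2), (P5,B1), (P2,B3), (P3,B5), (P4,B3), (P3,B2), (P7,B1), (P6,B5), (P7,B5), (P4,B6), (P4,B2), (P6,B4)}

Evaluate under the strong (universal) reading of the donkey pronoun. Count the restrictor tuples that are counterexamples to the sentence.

"it" takes "a bug" as antecedent — a donkey pronoun bound across the clause boundary.
Strong reading: for every (p,b) with found(p,b), fixed(p,b) ∧ documented(p,b).
Restrictor pairs: (P1,B2) ✓  (P2,B1) ✓  (P2,B3) ✓  (P2,B4) ✓  (P3,B2) ✓  (P3,B5) ✓  (P4,B2) ✓  (P4,B3) ✓  (P4,B6) ✓  (P5,B1) ✓  (P5,B6) ✓  (P6,B2) ✓  (P6,B5) ✓  (P7,B1) ✓  (P7,B5) ✓
Counterexamples (restrictor pairs failing the scope): 0.

0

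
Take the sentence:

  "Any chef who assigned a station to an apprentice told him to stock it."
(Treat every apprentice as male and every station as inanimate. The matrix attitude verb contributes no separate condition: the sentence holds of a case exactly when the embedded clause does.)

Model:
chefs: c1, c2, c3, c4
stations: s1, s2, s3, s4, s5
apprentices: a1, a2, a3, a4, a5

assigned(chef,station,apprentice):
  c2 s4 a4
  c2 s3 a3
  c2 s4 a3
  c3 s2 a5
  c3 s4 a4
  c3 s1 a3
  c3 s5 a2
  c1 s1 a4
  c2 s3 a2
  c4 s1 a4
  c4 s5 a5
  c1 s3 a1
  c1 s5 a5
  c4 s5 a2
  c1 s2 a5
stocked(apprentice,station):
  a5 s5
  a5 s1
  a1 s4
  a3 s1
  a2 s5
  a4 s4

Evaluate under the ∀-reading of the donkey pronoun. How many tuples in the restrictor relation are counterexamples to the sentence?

8

"him" takes "an apprentice" as antecedent and "it" takes "a station"; both are donkey pronouns co-varying with the restrictor.
Strong reading: for every (c,s,a) with assigned(c,s,a), stocked(a,s).
Restrictor triples: (c1,s1,a4)→stocked(a4,s1) ✗  (c1,s2,a5)→stocked(a5,s2) ✗  (c1,s3,a1)→stocked(a1,s3) ✗  (c1,s5,a5)→stocked(a5,s5) ✓  (c2,s3,a2)→stocked(a2,s3) ✗  (c2,s3,a3)→stocked(a3,s3) ✗  (c2,s4,a3)→stocked(a3,s4) ✗  (c2,s4,a4)→stocked(a4,s4) ✓  (c3,s1,a3)→stocked(a3,s1) ✓  (c3,s2,a5)→stocked(a5,s2) ✗  (c3,s4,a4)→stocked(a4,s4) ✓  (c3,s5,a2)→stocked(a2,s5) ✓  (c4,s1,a4)→stocked(a4,s1) ✗  (c4,s5,a2)→stocked(a2,s5) ✓  (c4,s5,a5)→stocked(a5,s5) ✓
Counterexamples (restrictor triples failing the scope): 8.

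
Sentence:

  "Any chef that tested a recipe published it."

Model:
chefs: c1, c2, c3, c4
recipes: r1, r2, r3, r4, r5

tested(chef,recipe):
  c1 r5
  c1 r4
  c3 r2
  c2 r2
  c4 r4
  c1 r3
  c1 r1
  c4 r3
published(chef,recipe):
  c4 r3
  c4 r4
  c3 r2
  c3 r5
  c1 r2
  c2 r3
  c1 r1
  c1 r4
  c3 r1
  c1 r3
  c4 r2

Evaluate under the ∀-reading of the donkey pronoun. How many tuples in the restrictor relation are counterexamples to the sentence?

2

"it" takes "a recipe" as antecedent — a donkey pronoun bound across the clause boundary.
Strong reading: for every (c,r) with tested(c,r), published(c,r).
Restrictor pairs: (c1,r1) ✓  (c1,r3) ✓  (c1,r4) ✓  (c1,r5) ✗  (c2,r2) ✗  (c3,r2) ✓  (c4,r3) ✓  (c4,r4) ✓
Counterexamples (restrictor pairs failing the scope): 2.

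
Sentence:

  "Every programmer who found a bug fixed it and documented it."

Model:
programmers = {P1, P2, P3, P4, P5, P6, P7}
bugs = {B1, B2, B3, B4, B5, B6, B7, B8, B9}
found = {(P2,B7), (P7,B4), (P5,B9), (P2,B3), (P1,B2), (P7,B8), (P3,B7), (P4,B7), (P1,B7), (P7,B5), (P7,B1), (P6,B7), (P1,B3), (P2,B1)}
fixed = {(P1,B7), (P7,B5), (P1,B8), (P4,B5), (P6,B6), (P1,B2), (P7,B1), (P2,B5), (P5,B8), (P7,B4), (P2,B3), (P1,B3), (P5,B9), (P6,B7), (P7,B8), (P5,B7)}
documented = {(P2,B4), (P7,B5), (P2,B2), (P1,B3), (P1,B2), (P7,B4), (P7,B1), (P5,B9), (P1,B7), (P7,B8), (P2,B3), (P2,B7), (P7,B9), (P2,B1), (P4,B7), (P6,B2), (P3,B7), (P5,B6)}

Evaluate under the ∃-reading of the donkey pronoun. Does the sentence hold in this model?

False

"it" takes "a bug" as antecedent — a donkey pronoun bound across the clause boundary.
Weak reading: every programmer p with some found-bug has at least one found-bug b such that fixed(p,b) ∧ documented(p,b).
Per programmer: P1:✓  P2:✓  P3:✗  P4:✗  P5:✓  P6:✗  P7:✓
P3 has no witness among its found-bugs.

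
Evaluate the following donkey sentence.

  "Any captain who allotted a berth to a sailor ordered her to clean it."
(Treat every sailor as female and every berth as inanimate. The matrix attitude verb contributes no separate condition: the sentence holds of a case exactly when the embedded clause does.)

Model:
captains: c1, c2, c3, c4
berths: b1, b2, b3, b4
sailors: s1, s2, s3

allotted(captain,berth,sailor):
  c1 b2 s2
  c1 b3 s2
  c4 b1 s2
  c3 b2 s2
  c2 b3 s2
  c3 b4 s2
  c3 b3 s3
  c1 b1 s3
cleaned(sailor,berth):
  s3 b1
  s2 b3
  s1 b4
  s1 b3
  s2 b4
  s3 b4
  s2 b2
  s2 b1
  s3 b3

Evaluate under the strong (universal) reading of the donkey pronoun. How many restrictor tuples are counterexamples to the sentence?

"her" takes "a sailor" as antecedent and "it" takes "a berth"; both are donkey pronouns co-varying with the restrictor.
Strong reading: for every (c,b,s) with allotted(c,b,s), cleaned(s,b).
Restrictor triples: (c1,b1,s3)→cleaned(s3,b1) ✓  (c1,b2,s2)→cleaned(s2,b2) ✓  (c1,b3,s2)→cleaned(s2,b3) ✓  (c2,b3,s2)→cleaned(s2,b3) ✓  (c3,b2,s2)→cleaned(s2,b2) ✓  (c3,b3,s3)→cleaned(s3,b3) ✓  (c3,b4,s2)→cleaned(s2,b4) ✓  (c4,b1,s2)→cleaned(s2,b1) ✓
Counterexamples (restrictor triples failing the scope): 0.

0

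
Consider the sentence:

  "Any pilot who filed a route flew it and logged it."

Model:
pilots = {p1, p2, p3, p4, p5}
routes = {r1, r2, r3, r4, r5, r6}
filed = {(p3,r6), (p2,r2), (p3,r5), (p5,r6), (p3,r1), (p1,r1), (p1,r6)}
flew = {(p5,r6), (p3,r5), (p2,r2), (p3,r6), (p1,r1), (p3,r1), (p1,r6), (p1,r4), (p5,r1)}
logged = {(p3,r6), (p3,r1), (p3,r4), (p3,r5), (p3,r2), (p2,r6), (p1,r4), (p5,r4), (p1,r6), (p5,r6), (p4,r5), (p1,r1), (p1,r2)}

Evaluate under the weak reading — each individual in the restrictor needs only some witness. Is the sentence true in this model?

"it" takes "a route" as antecedent — a donkey pronoun bound across the clause boundary.
Weak reading: every pilot p with some filed-route has at least one filed-route r such that flew(p,r) ∧ logged(p,r).
Per pilot: p1:✓  p2:✗  p3:✓  p5:✓
p2 has no witness among its filed-routes.

False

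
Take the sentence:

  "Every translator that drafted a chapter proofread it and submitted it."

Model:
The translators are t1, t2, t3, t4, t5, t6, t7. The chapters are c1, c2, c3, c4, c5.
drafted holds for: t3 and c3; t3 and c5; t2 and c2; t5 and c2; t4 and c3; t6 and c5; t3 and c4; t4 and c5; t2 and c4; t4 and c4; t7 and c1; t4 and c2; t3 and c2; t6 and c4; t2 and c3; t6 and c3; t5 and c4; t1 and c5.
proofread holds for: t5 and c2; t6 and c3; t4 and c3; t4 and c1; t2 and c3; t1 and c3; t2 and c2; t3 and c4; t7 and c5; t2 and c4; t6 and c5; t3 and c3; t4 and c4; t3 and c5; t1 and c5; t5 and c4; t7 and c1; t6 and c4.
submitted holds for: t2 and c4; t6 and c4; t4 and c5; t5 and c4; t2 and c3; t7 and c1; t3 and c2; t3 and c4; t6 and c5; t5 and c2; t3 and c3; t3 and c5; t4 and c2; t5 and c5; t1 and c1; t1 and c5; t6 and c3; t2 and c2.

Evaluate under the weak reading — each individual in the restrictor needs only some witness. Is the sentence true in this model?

"it" takes "a chapter" as antecedent — a donkey pronoun bound across the clause boundary.
Weak reading: every translator t with some drafted-chapter has at least one drafted-chapter c such that proofread(t,c) ∧ submitted(t,c).
Per translator: t1:✓  t2:✓  t3:✓  t4:✗  t5:✓  t6:✓  t7:✓
t4 has no witness among its drafted-chapters.

False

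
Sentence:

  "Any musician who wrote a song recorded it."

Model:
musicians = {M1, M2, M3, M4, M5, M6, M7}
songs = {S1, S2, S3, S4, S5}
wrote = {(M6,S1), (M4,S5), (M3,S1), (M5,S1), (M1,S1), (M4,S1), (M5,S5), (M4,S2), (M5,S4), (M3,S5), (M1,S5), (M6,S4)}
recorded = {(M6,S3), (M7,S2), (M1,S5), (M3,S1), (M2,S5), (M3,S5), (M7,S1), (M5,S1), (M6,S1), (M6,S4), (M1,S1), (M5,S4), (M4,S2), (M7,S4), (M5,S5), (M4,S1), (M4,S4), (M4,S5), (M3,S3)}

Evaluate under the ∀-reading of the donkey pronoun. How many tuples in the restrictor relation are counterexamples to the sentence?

0

"it" takes "a song" as antecedent — a donkey pronoun bound across the clause boundary.
Strong reading: for every (m,s) with wrote(m,s), recorded(m,s).
Restrictor pairs: (M1,S1) ✓  (M1,S5) ✓  (M3,S1) ✓  (M3,S5) ✓  (M4,S1) ✓  (M4,S2) ✓  (M4,S5) ✓  (M5,S1) ✓  (M5,S4) ✓  (M5,S5) ✓  (M6,S1) ✓  (M6,S4) ✓
Counterexamples (restrictor pairs failing the scope): 0.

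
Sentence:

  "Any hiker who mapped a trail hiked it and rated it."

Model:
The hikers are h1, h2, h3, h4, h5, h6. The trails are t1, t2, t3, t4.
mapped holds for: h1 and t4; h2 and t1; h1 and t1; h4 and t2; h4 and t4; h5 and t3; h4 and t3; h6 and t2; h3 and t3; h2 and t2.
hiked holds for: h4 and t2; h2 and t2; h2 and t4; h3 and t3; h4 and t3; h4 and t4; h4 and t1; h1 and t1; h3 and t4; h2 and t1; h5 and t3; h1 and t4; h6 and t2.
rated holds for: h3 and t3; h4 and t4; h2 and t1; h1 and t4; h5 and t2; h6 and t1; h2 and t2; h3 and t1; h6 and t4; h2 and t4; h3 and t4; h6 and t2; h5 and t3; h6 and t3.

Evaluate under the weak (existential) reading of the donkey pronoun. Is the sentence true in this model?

"it" takes "a trail" as antecedent — a donkey pronoun bound across the clause boundary.
Weak reading: every hiker h with some mapped-trail has at least one mapped-trail t such that hiked(h,t) ∧ rated(h,t).
Per hiker: h1:✓  h2:✓  h3:✓  h4:✓  h5:✓  h6:✓
Every hiker in the restrictor has a witness.

True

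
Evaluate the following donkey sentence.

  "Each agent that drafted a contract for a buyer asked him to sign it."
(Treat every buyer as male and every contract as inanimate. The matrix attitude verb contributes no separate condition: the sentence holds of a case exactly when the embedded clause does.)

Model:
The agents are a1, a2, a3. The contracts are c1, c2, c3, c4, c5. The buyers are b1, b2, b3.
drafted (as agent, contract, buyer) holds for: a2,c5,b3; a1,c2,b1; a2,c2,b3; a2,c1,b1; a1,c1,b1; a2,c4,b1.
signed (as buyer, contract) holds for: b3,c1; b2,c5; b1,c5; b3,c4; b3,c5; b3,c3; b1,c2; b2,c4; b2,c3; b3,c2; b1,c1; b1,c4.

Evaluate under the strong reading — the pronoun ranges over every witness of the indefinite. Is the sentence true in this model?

"him" takes "a buyer" as antecedent and "it" takes "a contract"; both are donkey pronouns co-varying with the restrictor.
Strong reading: for every (a,c,b) with drafted(a,c,b), signed(b,c).
Restrictor triples: (a1,c1,b1)→signed(b1,c1) ✓  (a1,c2,b1)→signed(b1,c2) ✓  (a2,c1,b1)→signed(b1,c1) ✓  (a2,c2,b3)→signed(b3,c2) ✓  (a2,c4,b1)→signed(b1,c4) ✓  (a2,c5,b3)→signed(b3,c5) ✓
Every restrictor triple satisfies the scope.

True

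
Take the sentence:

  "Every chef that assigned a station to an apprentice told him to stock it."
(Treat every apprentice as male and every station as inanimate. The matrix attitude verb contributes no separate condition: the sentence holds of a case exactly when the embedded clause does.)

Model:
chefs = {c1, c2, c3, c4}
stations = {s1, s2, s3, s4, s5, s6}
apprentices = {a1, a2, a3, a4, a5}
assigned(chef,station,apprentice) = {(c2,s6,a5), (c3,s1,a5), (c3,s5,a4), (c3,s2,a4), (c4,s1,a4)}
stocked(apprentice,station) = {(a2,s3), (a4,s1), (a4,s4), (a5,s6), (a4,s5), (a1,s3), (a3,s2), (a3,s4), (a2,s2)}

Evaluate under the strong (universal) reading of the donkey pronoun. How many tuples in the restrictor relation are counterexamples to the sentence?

"him" takes "an apprentice" as antecedent and "it" takes "a station"; both are donkey pronouns co-varying with the restrictor.
Strong reading: for every (c,s,a) with assigned(c,s,a), stocked(a,s).
Restrictor triples: (c2,s6,a5)→stocked(a5,s6) ✓  (c3,s1,a5)→stocked(a5,s1) ✗  (c3,s2,a4)→stocked(a4,s2) ✗  (c3,s5,a4)→stocked(a4,s5) ✓  (c4,s1,a4)→stocked(a4,s1) ✓
Counterexamples (restrictor triples failing the scope): 2.

2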